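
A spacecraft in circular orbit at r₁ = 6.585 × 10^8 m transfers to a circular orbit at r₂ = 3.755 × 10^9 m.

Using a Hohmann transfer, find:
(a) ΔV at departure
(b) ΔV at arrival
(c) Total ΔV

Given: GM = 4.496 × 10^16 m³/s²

Transfer semi-major axis: a_t = (r₁ + r₂)/2 = (6.585e+08 + 3.755e+09)/2 = 2.20675e+09 m.
Circular speeds: v₁ = √(GM/r₁) = 8262.95 m/s, v₂ = √(GM/r₂) = 3460.26 m/s.
Transfer speeds (vis-viva v² = GM(2/r − 1/a_t)): v₁ᵗ = 10778.6 m/s, v₂ᵗ = 1890.21 m/s.
(a) ΔV₁ = |v₁ᵗ − v₁| ≈ 2516 m/s = 2.516 km/s.
(b) ΔV₂ = |v₂ − v₂ᵗ| ≈ 1570 m/s = 1.57 km/s.
(c) ΔV_total = ΔV₁ + ΔV₂ ≈ 4086 m/s = 4.086 km/s.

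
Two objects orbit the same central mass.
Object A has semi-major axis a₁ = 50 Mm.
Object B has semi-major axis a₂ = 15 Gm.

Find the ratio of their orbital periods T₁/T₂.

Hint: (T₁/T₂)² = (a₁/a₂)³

Convert to SI: a₁ = 50 Mm = 5e+07 m; a₂ = 15 Gm = 1.5e+10 m.
From Kepler's third law, (T₁/T₂)² = (a₁/a₂)³, so T₁/T₂ = (a₁/a₂)^(3/2).
a₁/a₂ = 5e+07 / 1.5e+10 = 0.00333333.
T₁/T₂ = (0.00333333)^(3/2) ≈ 0.0001925.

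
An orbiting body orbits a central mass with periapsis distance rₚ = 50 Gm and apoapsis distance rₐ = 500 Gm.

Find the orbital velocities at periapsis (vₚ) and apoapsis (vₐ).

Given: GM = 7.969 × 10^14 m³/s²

Convert to SI: rₚ = 50 Gm = 5e+10 m; rₐ = 500 Gm = 5e+11 m.
Use the vis-viva equation v² = GM(2/r − 1/a) with a = (rₚ + rₐ)/2 = (5e+10 + 5e+11)/2 = 2.75e+11 m.
vₚ = √(GM · (2/rₚ − 1/a)) = √(7.969e+14 · (2/5e+10 − 1/2.75e+11)) m/s ≈ 170.2 m/s = 170.2 m/s.
vₐ = √(GM · (2/rₐ − 1/a)) = √(7.969e+14 · (2/5e+11 − 1/2.75e+11)) m/s ≈ 17.02 m/s = 17.02 m/s.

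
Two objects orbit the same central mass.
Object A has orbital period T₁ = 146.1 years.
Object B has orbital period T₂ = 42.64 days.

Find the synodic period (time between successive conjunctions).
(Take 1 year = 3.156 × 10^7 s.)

Convert to SI: T₁ = 146.1 years = 4.61092e+09 s; T₂ = 42.64 days = 3.6841e+06 s.
T_syn = |T₁ · T₂ / (T₁ − T₂)|.
T_syn = |4.61092e+09 · 3.6841e+06 / (4.61092e+09 − 3.6841e+06)| s ≈ 3.687e+06 s = 42.67 days.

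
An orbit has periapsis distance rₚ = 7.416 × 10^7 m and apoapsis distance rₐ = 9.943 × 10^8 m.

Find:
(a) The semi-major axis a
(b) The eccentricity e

(a) a = (rₚ + rₐ) / 2 = (7.416e+07 + 9.943e+08) / 2 ≈ 5.342e+08 m = 5.342 × 10^8 m.
(b) e = (rₐ − rₚ) / (rₐ + rₚ) = (9.943e+08 − 7.416e+07) / (9.943e+08 + 7.416e+07) ≈ 0.8612.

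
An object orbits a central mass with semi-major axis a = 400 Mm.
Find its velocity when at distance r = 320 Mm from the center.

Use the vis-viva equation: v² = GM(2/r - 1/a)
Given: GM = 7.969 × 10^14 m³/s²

Convert to SI: a = 400 Mm = 4e+08 m; r = 320 Mm = 3.2e+08 m.
Vis-viva: v = √(GM · (2/r − 1/a)).
2/r − 1/a = 2/3.2e+08 − 1/4e+08 = 3.75e-09 m⁻¹.
v = √(7.969e+14 · 3.75e-09) m/s ≈ 1729 m/s = 1.729 km/s.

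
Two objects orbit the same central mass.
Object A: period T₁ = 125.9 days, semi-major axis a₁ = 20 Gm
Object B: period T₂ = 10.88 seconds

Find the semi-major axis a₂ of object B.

Convert to SI: T₁ = 125.9 days = 1.08778e+07 s; a₁ = 20 Gm = 2e+10 m.
Kepler's third law: (T₁/T₂)² = (a₁/a₂)³ ⇒ a₂ = a₁ · (T₂/T₁)^(2/3).
T₂/T₁ = 10.88 / 1.08778e+07 = 1.00021e-06.
a₂ = 2e+10 · (1.00021e-06)^(2/3) m ≈ 2e+06 m = 2 Mm.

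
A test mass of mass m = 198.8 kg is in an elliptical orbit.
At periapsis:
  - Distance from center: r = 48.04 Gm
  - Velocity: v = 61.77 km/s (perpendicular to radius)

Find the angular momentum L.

Convert to SI: r = 48.04 Gm = 4.804e+10 m; v = 61.77 km/s = 61770 m/s.
Since v is perpendicular to r, L = m · v · r.
L = 198.8 · 61770 · 4.804e+10 kg·m²/s ≈ 5.899e+17 kg·m²/s.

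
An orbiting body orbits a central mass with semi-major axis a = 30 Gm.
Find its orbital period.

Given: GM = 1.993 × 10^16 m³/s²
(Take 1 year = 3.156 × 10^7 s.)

Convert to SI: a = 30 Gm = 3e+10 m.
Kepler's third law: T = 2π √(a³ / GM).
Substituting a = 3e+10 m and GM = 1.993e+16 m³/s²:
T = 2π √((3e+10)³ / 1.993e+16) s
T ≈ 2.313e+08 s = 7.328 years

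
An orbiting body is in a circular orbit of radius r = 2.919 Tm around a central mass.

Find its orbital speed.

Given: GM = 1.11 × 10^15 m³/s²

Convert to SI: r = 2.919 Tm = 2.919e+12 m.
For a circular orbit, gravity supplies the centripetal force, so v = √(GM / r).
v = √(1.11e+15 / 2.919e+12) m/s ≈ 19.5 m/s = 19.5 m/s.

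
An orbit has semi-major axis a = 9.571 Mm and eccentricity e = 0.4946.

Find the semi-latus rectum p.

Convert to SI: a = 9.571 Mm = 9.571e+06 m.
p = a (1 − e²).
p = 9.571e+06 · (1 − (0.4946)²) = 9.571e+06 · 0.755371 ≈ 7.23e+06 m = 7.23 Mm.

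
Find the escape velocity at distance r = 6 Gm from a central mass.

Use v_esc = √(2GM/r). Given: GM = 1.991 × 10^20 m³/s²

Convert to SI: r = 6 Gm = 6e+09 m.
Escape velocity comes from setting total energy to zero: ½v² − GM/r = 0 ⇒ v_esc = √(2GM / r).
v_esc = √(2 · 1.991e+20 / 6e+09) m/s ≈ 2.576e+05 m/s = 257.6 km/s.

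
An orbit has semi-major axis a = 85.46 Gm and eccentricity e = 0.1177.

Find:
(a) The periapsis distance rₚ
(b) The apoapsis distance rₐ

Convert to SI: a = 85.46 Gm = 8.546e+10 m.
(a) rₚ = a(1 − e) = 8.546e+10 · (1 − 0.1177) = 8.546e+10 · 0.8823 ≈ 7.54e+10 m = 75.4 Gm.
(b) rₐ = a(1 + e) = 8.546e+10 · (1 + 0.1177) = 8.546e+10 · 1.1177 ≈ 9.552e+10 m = 95.52 Gm.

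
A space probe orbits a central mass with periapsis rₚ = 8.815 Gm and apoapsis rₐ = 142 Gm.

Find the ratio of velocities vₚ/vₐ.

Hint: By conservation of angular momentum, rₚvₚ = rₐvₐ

Convert to SI: rₚ = 8.815 Gm = 8.815e+09 m; rₐ = 142 Gm = 1.42e+11 m.
Conservation of angular momentum gives rₚvₚ = rₐvₐ, so vₚ/vₐ = rₐ/rₚ.
vₚ/vₐ = 1.42e+11 / 8.815e+09 ≈ 16.11.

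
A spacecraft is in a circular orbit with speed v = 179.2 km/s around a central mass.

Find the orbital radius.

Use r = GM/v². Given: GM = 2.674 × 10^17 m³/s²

Convert to SI: v = 179.2 km/s = 179200 m/s.
For a circular orbit, v² = GM / r, so r = GM / v².
r = 2.674e+17 / (179200)² m ≈ 8.327e+06 m = 8.327 × 10^6 m.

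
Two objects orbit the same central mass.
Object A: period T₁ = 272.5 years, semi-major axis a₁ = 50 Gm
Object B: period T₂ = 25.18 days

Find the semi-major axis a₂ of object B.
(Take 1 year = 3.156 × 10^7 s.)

Convert to SI: T₁ = 272.5 years = 8.6001e+09 s; a₁ = 50 Gm = 5e+10 m; T₂ = 25.18 days = 2.17555e+06 s.
Kepler's third law: (T₁/T₂)² = (a₁/a₂)³ ⇒ a₂ = a₁ · (T₂/T₁)^(2/3).
T₂/T₁ = 2.17555e+06 / 8.6001e+09 = 0.000252968.
a₂ = 5e+10 · (0.000252968)^(2/3) m ≈ 2e+08 m = 200 Mm.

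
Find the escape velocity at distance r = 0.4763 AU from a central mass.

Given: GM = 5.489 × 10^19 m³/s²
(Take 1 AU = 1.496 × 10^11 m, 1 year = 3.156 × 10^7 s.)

Convert to SI: r = 0.4763 AU = 7.12545e+10 m.
Escape velocity comes from setting total energy to zero: ½v² − GM/r = 0 ⇒ v_esc = √(2GM / r).
v_esc = √(2 · 5.489e+19 / 7.12545e+10) m/s ≈ 3.925e+04 m/s = 8.281 AU/year.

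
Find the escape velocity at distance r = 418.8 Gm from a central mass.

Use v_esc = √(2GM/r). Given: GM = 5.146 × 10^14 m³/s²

Convert to SI: r = 418.8 Gm = 4.188e+11 m.
Escape velocity comes from setting total energy to zero: ½v² − GM/r = 0 ⇒ v_esc = √(2GM / r).
v_esc = √(2 · 5.146e+14 / 4.188e+11) m/s ≈ 49.57 m/s = 49.57 m/s.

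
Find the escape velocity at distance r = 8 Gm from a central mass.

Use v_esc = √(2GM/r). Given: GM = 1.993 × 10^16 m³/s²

Convert to SI: r = 8 Gm = 8e+09 m.
Escape velocity comes from setting total energy to zero: ½v² − GM/r = 0 ⇒ v_esc = √(2GM / r).
v_esc = √(2 · 1.993e+16 / 8e+09) m/s ≈ 2232 m/s = 2.232 km/s.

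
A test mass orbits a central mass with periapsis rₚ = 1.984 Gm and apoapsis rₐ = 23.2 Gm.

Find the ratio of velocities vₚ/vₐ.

Convert to SI: rₚ = 1.984 Gm = 1.984e+09 m; rₐ = 23.2 Gm = 2.32e+10 m.
Conservation of angular momentum gives rₚvₚ = rₐvₐ, so vₚ/vₐ = rₐ/rₚ.
vₚ/vₐ = 2.32e+10 / 1.984e+09 ≈ 11.69.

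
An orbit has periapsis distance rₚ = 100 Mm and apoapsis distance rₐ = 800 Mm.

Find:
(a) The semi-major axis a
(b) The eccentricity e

Convert to SI: rₚ = 100 Mm = 1e+08 m; rₐ = 800 Mm = 8e+08 m.
(a) a = (rₚ + rₐ) / 2 = (1e+08 + 8e+08) / 2 ≈ 4.5e+08 m = 450 Mm.
(b) e = (rₐ − rₚ) / (rₐ + rₚ) = (8e+08 − 1e+08) / (8e+08 + 1e+08) ≈ 0.7778.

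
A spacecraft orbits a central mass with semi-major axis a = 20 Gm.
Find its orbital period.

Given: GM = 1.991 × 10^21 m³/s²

Convert to SI: a = 20 Gm = 2e+10 m.
Kepler's third law: T = 2π √(a³ / GM).
Substituting a = 2e+10 m and GM = 1.991e+21 m³/s²:
T = 2π √((2e+10)³ / 1.991e+21) s
T ≈ 3.983e+05 s = 4.61 days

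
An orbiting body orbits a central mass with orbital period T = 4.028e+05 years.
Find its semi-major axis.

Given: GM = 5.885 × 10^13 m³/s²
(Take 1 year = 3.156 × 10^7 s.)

Convert to SI: T = 4.028e+05 years = 1.27124e+13 s.
Invert Kepler's third law: a = (GM · T² / (4π²))^(1/3).
Substituting T = 1.27124e+13 s and GM = 5.885e+13 m³/s²:
a = (5.885e+13 · (1.27124e+13)² / (4π²))^(1/3) m
a ≈ 6.222e+12 m = 6.222 × 10^12 m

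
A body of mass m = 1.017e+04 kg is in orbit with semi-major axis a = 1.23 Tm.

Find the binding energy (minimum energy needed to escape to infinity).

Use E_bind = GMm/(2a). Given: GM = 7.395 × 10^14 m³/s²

Convert to SI: a = 1.23 Tm = 1.23e+12 m.
Total orbital energy is E = −GMm/(2a); binding energy is E_bind = −E = GMm/(2a).
E_bind = 7.395e+14 · 1.017e+04 / (2 · 1.23e+12) J ≈ 3.057e+06 J = 3.057 MJ.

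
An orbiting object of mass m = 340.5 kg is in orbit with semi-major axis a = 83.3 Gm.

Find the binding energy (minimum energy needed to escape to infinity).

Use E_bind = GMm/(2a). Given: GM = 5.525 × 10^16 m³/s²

Convert to SI: a = 83.3 Gm = 8.33e+10 m.
Total orbital energy is E = −GMm/(2a); binding energy is E_bind = −E = GMm/(2a).
E_bind = 5.525e+16 · 340.5 / (2 · 8.33e+10) J ≈ 1.129e+08 J = 112.9 MJ.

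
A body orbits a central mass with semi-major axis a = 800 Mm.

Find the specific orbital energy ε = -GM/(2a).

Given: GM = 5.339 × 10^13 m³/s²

Convert to SI: a = 800 Mm = 8e+08 m.
ε = −GM / (2a).
ε = −5.339e+13 / (2 · 8e+08) J/kg ≈ -3.337e+04 J/kg = -33.37 kJ/kg.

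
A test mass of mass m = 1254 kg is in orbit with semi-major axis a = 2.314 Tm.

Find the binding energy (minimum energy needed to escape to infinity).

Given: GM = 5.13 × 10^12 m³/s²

Convert to SI: a = 2.314 Tm = 2.314e+12 m.
Total orbital energy is E = −GMm/(2a); binding energy is E_bind = −E = GMm/(2a).
E_bind = 5.13e+12 · 1254 / (2 · 2.314e+12) J ≈ 1390 J = 1.39 kJ.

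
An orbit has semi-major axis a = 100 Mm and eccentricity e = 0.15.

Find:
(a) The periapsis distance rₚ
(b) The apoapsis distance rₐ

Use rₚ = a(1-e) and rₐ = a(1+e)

Convert to SI: a = 100 Mm = 1e+08 m.
(a) rₚ = a(1 − e) = 1e+08 · (1 − 0.15) = 1e+08 · 0.85 ≈ 8.5e+07 m = 85 Mm.
(b) rₐ = a(1 + e) = 1e+08 · (1 + 0.15) = 1e+08 · 1.15 ≈ 1.15e+08 m = 115 Mm.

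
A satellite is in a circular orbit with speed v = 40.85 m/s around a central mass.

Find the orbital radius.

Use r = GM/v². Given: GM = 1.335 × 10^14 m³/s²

For a circular orbit, v² = GM / r, so r = GM / v².
r = 1.335e+14 / (40.85)² m ≈ 8e+10 m = 80 Gm.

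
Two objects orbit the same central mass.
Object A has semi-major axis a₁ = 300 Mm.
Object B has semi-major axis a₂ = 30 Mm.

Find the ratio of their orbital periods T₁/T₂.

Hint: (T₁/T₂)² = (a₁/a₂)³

Convert to SI: a₁ = 300 Mm = 3e+08 m; a₂ = 30 Mm = 3e+07 m.
From Kepler's third law, (T₁/T₂)² = (a₁/a₂)³, so T₁/T₂ = (a₁/a₂)^(3/2).
a₁/a₂ = 3e+08 / 3e+07 = 10.
T₁/T₂ = (10)^(3/2) ≈ 31.62.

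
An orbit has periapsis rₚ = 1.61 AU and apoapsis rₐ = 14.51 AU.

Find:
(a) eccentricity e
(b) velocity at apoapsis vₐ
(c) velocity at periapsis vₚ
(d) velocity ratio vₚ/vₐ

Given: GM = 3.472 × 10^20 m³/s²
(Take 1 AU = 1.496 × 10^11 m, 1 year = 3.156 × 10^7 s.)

Convert to SI: rₚ = 1.61 AU = 2.40856e+11 m; rₐ = 14.51 AU = 2.1707e+12 m.
(a) e = (rₐ − rₚ)/(rₐ + rₚ) = (2.1707e+12 − 2.40856e+11)/(2.1707e+12 + 2.40856e+11) ≈ 0.8002
(b) With a = (rₚ + rₐ)/2 = 1.20578e+12 m, vₐ = √(GM (2/rₐ − 1/a)) = √(3.472e+20 · (2/2.1707e+12 − 1/1.20578e+12)) m/s ≈ 5652 m/s
(c) With a = (rₚ + rₐ)/2 = 1.20578e+12 m, vₚ = √(GM (2/rₚ − 1/a)) = √(3.472e+20 · (2/2.40856e+11 − 1/1.20578e+12)) m/s ≈ 5.094e+04 m/s
(d) Conservation of angular momentum (rₚvₚ = rₐvₐ) gives vₚ/vₐ = rₐ/rₚ = 2.1707e+12/2.40856e+11 ≈ 9.012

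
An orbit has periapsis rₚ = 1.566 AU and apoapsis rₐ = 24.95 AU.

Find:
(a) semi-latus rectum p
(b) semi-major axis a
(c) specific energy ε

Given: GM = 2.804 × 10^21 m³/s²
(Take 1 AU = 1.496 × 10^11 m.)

Convert to SI: rₚ = 1.566 AU = 2.34274e+11 m; rₐ = 24.95 AU = 3.73252e+12 m.
(a) From a = (rₚ + rₐ)/2 = 1.9834e+12 m and e = (rₐ − rₚ)/(rₐ + rₚ) = 0.881883, p = a(1 − e²) = 1.9834e+12 · (1 − (0.881883)²) ≈ 4.409e+11 m
(b) a = (rₚ + rₐ)/2 = (2.34274e+11 + 3.73252e+12)/2 ≈ 1.983e+12 m
(c) With a = (rₚ + rₐ)/2 = 1.9834e+12 m, ε = −GM/(2a) = −2.804e+21/(2 · 1.9834e+12) J/kg ≈ -7.069e+08 J/kg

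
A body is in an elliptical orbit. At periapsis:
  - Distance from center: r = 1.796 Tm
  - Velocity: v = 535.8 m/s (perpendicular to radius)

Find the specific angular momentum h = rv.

Convert to SI: r = 1.796 Tm = 1.796e+12 m.
With v perpendicular to r, h = r · v.
h = 1.796e+12 · 535.8 m²/s ≈ 9.623e+14 m²/s.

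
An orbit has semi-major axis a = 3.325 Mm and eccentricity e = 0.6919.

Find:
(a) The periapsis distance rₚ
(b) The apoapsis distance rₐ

Convert to SI: a = 3.325 Mm = 3.325e+06 m.
(a) rₚ = a(1 − e) = 3.325e+06 · (1 − 0.6919) = 3.325e+06 · 0.3081 ≈ 1.024e+06 m = 1.024 Mm.
(b) rₐ = a(1 + e) = 3.325e+06 · (1 + 0.6919) = 3.325e+06 · 1.6919 ≈ 5.626e+06 m = 5.626 Mm.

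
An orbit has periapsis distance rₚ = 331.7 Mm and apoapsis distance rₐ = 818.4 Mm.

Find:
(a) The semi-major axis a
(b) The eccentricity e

Convert to SI: rₚ = 331.7 Mm = 3.317e+08 m; rₐ = 818.4 Mm = 8.184e+08 m.
(a) a = (rₚ + rₐ) / 2 = (3.317e+08 + 8.184e+08) / 2 ≈ 5.75e+08 m = 575 Mm.
(b) e = (rₐ − rₚ) / (rₐ + rₚ) = (8.184e+08 − 3.317e+08) / (8.184e+08 + 3.317e+08) ≈ 0.4232.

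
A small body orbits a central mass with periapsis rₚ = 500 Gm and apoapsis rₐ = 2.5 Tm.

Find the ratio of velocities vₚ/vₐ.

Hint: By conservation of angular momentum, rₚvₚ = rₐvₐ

Convert to SI: rₚ = 500 Gm = 5e+11 m; rₐ = 2.5 Tm = 2.5e+12 m.
Conservation of angular momentum gives rₚvₚ = rₐvₐ, so vₚ/vₐ = rₐ/rₚ.
vₚ/vₐ = 2.5e+12 / 5e+11 ≈ 5.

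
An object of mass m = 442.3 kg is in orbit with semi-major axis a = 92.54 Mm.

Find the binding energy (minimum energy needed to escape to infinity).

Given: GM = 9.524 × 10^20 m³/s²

Convert to SI: a = 92.54 Mm = 9.254e+07 m.
Total orbital energy is E = −GMm/(2a); binding energy is E_bind = −E = GMm/(2a).
E_bind = 9.524e+20 · 442.3 / (2 · 9.254e+07) J ≈ 2.276e+15 J = 2.276 PJ.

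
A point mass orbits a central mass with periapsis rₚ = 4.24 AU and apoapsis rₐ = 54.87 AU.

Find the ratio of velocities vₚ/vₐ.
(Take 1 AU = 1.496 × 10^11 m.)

Convert to SI: rₚ = 4.24 AU = 6.34304e+11 m; rₐ = 54.87 AU = 8.20855e+12 m.
Conservation of angular momentum gives rₚvₚ = rₐvₐ, so vₚ/vₐ = rₐ/rₚ.
vₚ/vₐ = 8.20855e+12 / 6.34304e+11 ≈ 12.94.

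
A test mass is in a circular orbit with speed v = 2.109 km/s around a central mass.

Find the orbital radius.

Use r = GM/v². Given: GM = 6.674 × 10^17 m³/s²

Convert to SI: v = 2.109 km/s = 2109 m/s.
For a circular orbit, v² = GM / r, so r = GM / v².
r = 6.674e+17 / (2109)² m ≈ 1.5e+11 m = 150 Gm.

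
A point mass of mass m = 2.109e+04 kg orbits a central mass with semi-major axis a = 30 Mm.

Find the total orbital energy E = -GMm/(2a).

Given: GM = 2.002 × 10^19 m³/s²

Convert to SI: a = 30 Mm = 3e+07 m.
E = −GMm / (2a).
E = −2.002e+19 · 2.109e+04 / (2 · 3e+07) J ≈ -7.037e+15 J = -7.037 PJ.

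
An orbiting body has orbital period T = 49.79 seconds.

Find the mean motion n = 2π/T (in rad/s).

n = 2π / T.
n = 2π / 49.79 s ≈ 0.1262 rad/s.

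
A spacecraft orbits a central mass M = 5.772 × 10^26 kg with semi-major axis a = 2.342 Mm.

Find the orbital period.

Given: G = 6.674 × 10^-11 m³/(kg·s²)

Convert to SI: a = 2.342 Mm = 2.342e+06 m.
GM = G · M = 6.674e-11 · 5.772e+26 = 3.85223e+16 m³/s².
Kepler's third law: T = 2π √(a³ / GM).
Substituting a = 2.342e+06 m and GM = 3.85223e+16 m³/s²:
T = 2π √((2.342e+06)³ / 3.85223e+16) s
T ≈ 114.7 s = 1.912 minutes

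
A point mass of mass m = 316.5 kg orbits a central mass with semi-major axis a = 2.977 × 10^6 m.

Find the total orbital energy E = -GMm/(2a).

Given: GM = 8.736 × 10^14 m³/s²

E = −GMm / (2a).
E = −8.736e+14 · 316.5 / (2 · 2.977e+06) J ≈ -4.644e+10 J = -46.44 GJ.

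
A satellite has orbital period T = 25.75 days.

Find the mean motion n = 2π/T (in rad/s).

Convert to SI: T = 25.75 days = 2.2248e+06 s.
n = 2π / T.
n = 2π / 2.2248e+06 s ≈ 2.824e-06 rad/s.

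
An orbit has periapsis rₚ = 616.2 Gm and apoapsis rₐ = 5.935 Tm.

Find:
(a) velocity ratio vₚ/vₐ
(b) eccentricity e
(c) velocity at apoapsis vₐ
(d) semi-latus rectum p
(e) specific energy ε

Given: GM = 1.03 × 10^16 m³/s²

Convert to SI: rₚ = 616.2 Gm = 6.162e+11 m; rₐ = 5.935 Tm = 5.935e+12 m.
(a) Conservation of angular momentum (rₚvₚ = rₐvₐ) gives vₚ/vₐ = rₐ/rₚ = 5.935e+12/6.162e+11 ≈ 9.632
(b) e = (rₐ − rₚ)/(rₐ + rₚ) = (5.935e+12 − 6.162e+11)/(5.935e+12 + 6.162e+11) ≈ 0.8119
(c) With a = (rₚ + rₐ)/2 = 3.2756e+12 m, vₐ = √(GM (2/rₐ − 1/a)) = √(1.03e+16 · (2/5.935e+12 − 1/3.2756e+12)) m/s ≈ 18.07 m/s
(d) From a = (rₚ + rₐ)/2 = 3.2756e+12 m and e = (rₐ − rₚ)/(rₐ + rₚ) = 0.811882, p = a(1 − e²) = 3.2756e+12 · (1 − (0.811882)²) ≈ 1.116e+12 m
(e) With a = (rₚ + rₐ)/2 = 3.2756e+12 m, ε = −GM/(2a) = −1.03e+16/(2 · 3.2756e+12) J/kg ≈ -1572 J/kg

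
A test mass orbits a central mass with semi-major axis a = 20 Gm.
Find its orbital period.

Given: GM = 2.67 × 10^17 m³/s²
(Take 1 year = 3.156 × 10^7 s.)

Convert to SI: a = 20 Gm = 2e+10 m.
Kepler's third law: T = 2π √(a³ / GM).
Substituting a = 2e+10 m and GM = 2.67e+17 m³/s²:
T = 2π √((2e+10)³ / 2.67e+17) s
T ≈ 3.439e+07 s = 1.09 years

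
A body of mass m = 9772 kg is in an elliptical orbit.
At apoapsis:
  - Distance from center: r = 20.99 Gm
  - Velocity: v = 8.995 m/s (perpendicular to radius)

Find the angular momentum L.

Convert to SI: r = 20.99 Gm = 2.099e+10 m.
Since v is perpendicular to r, L = m · v · r.
L = 9772 · 8.995 · 2.099e+10 kg·m²/s ≈ 1.845e+15 kg·m²/s.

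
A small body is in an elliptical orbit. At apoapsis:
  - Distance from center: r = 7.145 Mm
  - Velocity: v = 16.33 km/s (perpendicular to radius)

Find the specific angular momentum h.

Convert to SI: r = 7.145 Mm = 7.145e+06 m; v = 16.33 km/s = 16330 m/s.
With v perpendicular to r, h = r · v.
h = 7.145e+06 · 16330 m²/s ≈ 1.167e+11 m²/s.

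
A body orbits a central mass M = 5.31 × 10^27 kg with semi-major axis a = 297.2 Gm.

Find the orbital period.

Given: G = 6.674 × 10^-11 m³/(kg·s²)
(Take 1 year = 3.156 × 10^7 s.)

Convert to SI: a = 297.2 Gm = 2.972e+11 m.
GM = G · M = 6.674e-11 · 5.31e+27 = 3.54389e+17 m³/s².
Kepler's third law: T = 2π √(a³ / GM).
Substituting a = 2.972e+11 m and GM = 3.54389e+17 m³/s²:
T = 2π √((2.972e+11)³ / 3.54389e+17) s
T ≈ 1.71e+09 s = 54.18 years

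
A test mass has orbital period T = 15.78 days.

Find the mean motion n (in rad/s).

Convert to SI: T = 15.78 days = 1.36339e+06 s.
n = 2π / T.
n = 2π / 1.36339e+06 s ≈ 4.608e-06 rad/s.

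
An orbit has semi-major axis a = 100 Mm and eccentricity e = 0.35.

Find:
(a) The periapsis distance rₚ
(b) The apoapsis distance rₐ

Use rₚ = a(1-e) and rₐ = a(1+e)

Convert to SI: a = 100 Mm = 1e+08 m.
(a) rₚ = a(1 − e) = 1e+08 · (1 − 0.35) = 1e+08 · 0.65 ≈ 6.5e+07 m = 65 Mm.
(b) rₐ = a(1 + e) = 1e+08 · (1 + 0.35) = 1e+08 · 1.35 ≈ 1.35e+08 m = 135 Mm.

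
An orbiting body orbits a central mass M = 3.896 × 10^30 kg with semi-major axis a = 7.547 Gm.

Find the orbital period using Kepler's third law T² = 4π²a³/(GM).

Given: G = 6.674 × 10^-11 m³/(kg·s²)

Convert to SI: a = 7.547 Gm = 7.547e+09 m.
GM = G · M = 6.674e-11 · 3.896e+30 = 2.60019e+20 m³/s².
Kepler's third law: T = 2π √(a³ / GM).
Substituting a = 7.547e+09 m and GM = 2.60019e+20 m³/s²:
T = 2π √((7.547e+09)³ / 2.60019e+20) s
T ≈ 2.555e+05 s = 2.957 days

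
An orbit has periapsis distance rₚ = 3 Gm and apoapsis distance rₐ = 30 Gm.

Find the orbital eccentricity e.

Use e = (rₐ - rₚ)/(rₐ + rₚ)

Convert to SI: rₚ = 3 Gm = 3e+09 m; rₐ = 30 Gm = 3e+10 m.
e = (rₐ − rₚ) / (rₐ + rₚ).
e = (3e+10 − 3e+09) / (3e+10 + 3e+09) = 2.7e+10 / 3.3e+10 ≈ 0.8182.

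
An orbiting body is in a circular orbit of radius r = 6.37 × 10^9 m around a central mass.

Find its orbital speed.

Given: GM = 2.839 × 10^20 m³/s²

For a circular orbit, gravity supplies the centripetal force, so v = √(GM / r).
v = √(2.839e+20 / 6.37e+09) m/s ≈ 2.111e+05 m/s = 211.1 km/s.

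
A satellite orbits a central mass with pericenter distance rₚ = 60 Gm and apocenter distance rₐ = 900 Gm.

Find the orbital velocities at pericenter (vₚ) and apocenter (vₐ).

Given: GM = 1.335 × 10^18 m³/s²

Convert to SI: rₚ = 60 Gm = 6e+10 m; rₐ = 900 Gm = 9e+11 m.
Use the vis-viva equation v² = GM(2/r − 1/a) with a = (rₚ + rₐ)/2 = (6e+10 + 9e+11)/2 = 4.8e+11 m.
vₚ = √(GM · (2/rₚ − 1/a)) = √(1.335e+18 · (2/6e+10 − 1/4.8e+11)) m/s ≈ 6459 m/s = 6.459 km/s.
vₐ = √(GM · (2/rₐ − 1/a)) = √(1.335e+18 · (2/9e+11 − 1/4.8e+11)) m/s ≈ 430.6 m/s = 430.6 m/s.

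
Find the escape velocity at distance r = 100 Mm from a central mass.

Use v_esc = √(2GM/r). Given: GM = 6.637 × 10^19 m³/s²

Convert to SI: r = 100 Mm = 1e+08 m.
Escape velocity comes from setting total energy to zero: ½v² − GM/r = 0 ⇒ v_esc = √(2GM / r).
v_esc = √(2 · 6.637e+19 / 1e+08) m/s ≈ 1.152e+06 m/s = 1152 km/s.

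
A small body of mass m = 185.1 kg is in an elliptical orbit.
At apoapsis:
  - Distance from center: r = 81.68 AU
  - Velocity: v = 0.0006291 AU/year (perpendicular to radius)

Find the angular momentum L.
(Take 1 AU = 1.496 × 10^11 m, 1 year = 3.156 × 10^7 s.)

Convert to SI: r = 81.68 AU = 1.22193e+13 m; v = 0.0006291 AU/year = 2.98205 m/s.
Since v is perpendicular to r, L = m · v · r.
L = 185.1 · 2.98205 · 1.22193e+13 kg·m²/s ≈ 6.745e+15 kg·m²/s.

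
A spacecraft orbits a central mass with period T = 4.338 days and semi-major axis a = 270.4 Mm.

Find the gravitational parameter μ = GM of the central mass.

Convert to SI: T = 4.338 days = 374803 s; a = 270.4 Mm = 2.704e+08 m.
GM = 4π² · a³ / T².
GM = 4π² · (2.704e+08)³ / (374803)² m³/s² ≈ 5.556e+15 m³/s² = 5.556 × 10^15 m³/s².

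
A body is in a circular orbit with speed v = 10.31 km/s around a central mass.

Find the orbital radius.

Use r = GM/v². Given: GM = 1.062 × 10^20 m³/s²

Convert to SI: v = 10.31 km/s = 10310 m/s.
For a circular orbit, v² = GM / r, so r = GM / v².
r = 1.062e+20 / (10310)² m ≈ 9.991e+11 m = 999.1 Gm.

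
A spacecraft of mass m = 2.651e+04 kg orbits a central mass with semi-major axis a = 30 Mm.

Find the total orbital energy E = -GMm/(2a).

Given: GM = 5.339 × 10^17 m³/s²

Convert to SI: a = 30 Mm = 3e+07 m.
E = −GMm / (2a).
E = −5.339e+17 · 2.651e+04 / (2 · 3e+07) J ≈ -2.359e+14 J = -235.9 TJ.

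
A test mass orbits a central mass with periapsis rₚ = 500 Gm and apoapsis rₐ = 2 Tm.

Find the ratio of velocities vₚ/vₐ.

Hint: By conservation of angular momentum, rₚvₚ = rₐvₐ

Convert to SI: rₚ = 500 Gm = 5e+11 m; rₐ = 2 Tm = 2e+12 m.
Conservation of angular momentum gives rₚvₚ = rₐvₐ, so vₚ/vₐ = rₐ/rₚ.
vₚ/vₐ = 2e+12 / 5e+11 ≈ 4.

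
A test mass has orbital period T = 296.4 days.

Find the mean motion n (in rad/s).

Convert to SI: T = 296.4 days = 2.5609e+07 s.
n = 2π / T.
n = 2π / 2.5609e+07 s ≈ 2.454e-07 rad/s.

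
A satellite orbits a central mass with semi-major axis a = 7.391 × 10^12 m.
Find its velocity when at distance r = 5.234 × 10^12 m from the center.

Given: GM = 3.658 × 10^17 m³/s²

Vis-viva: v = √(GM · (2/r − 1/a)).
2/r − 1/a = 2/5.234e+12 − 1/7.391e+12 = 2.46817e-13 m⁻¹.
v = √(3.658e+17 · 2.46817e-13) m/s ≈ 300.5 m/s = 300.5 m/s.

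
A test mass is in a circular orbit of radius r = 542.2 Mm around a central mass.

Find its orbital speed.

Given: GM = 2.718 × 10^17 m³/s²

Convert to SI: r = 542.2 Mm = 5.422e+08 m.
For a circular orbit, gravity supplies the centripetal force, so v = √(GM / r).
v = √(2.718e+17 / 5.422e+08) m/s ≈ 2.239e+04 m/s = 22.39 km/s.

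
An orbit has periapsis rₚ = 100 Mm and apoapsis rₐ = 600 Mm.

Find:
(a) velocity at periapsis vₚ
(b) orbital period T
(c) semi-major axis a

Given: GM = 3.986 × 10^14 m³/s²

Convert to SI: rₚ = 100 Mm = 1e+08 m; rₐ = 600 Mm = 6e+08 m.
(a) With a = (rₚ + rₐ)/2 = 3.5e+08 m, vₚ = √(GM (2/rₚ − 1/a)) = √(3.986e+14 · (2/1e+08 − 1/3.5e+08)) m/s ≈ 2614 m/s
(b) With a = (rₚ + rₐ)/2 = 3.5e+08 m, T = 2π √(a³/GM) = 2π √((3.5e+08)³/3.986e+14) s ≈ 2.061e+06 s
(c) a = (rₚ + rₐ)/2 = (1e+08 + 6e+08)/2 ≈ 3.5e+08 m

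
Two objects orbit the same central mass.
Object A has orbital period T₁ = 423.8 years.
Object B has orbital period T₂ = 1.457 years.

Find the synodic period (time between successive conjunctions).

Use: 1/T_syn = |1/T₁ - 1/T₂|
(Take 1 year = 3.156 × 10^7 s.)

Convert to SI: T₁ = 423.8 years = 1.33751e+10 s; T₂ = 1.457 years = 4.59829e+07 s.
T_syn = |T₁ · T₂ / (T₁ − T₂)|.
T_syn = |1.33751e+10 · 4.59829e+07 / (1.33751e+10 − 4.59829e+07)| s ≈ 4.614e+07 s = 1.462 years.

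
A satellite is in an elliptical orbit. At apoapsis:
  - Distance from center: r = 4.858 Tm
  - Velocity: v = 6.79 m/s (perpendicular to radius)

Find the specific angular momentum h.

Convert to SI: r = 4.858 Tm = 4.858e+12 m.
With v perpendicular to r, h = r · v.
h = 4.858e+12 · 6.79 m²/s ≈ 3.299e+13 m²/s.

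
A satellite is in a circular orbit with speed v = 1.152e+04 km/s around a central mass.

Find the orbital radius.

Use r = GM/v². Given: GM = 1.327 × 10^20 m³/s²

Convert to SI: v = 1.152e+04 km/s = 1.152e+07 m/s.
For a circular orbit, v² = GM / r, so r = GM / v².
r = 1.327e+20 / (1.152e+07)² m ≈ 9.999e+05 m = 999.9 km.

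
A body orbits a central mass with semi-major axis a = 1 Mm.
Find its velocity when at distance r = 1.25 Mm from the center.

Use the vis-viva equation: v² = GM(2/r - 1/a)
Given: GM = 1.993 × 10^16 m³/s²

Convert to SI: a = 1 Mm = 1e+06 m; r = 1.25 Mm = 1.25e+06 m.
Vis-viva: v = √(GM · (2/r − 1/a)).
2/r − 1/a = 2/1.25e+06 − 1/1e+06 = 6e-07 m⁻¹.
v = √(1.993e+16 · 6e-07) m/s ≈ 1.094e+05 m/s = 109.4 km/s.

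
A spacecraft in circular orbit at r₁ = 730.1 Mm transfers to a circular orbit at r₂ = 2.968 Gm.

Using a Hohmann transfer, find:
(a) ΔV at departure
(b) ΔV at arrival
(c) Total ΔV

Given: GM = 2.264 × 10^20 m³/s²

Convert to SI: r₁ = 730.1 Mm = 7.301e+08 m; r₂ = 2.968 Gm = 2.968e+09 m.
Transfer semi-major axis: a_t = (r₁ + r₂)/2 = (7.301e+08 + 2.968e+09)/2 = 1.84905e+09 m.
Circular speeds: v₁ = √(GM/r₁) = 556861 m/s, v₂ = √(GM/r₂) = 276189 m/s.
Transfer speeds (vis-viva v² = GM(2/r − 1/a_t)): v₁ᵗ = 705512 m/s, v₂ᵗ = 173549 m/s.
(a) ΔV₁ = |v₁ᵗ − v₁| ≈ 1.487e+05 m/s = 148.7 km/s.
(b) ΔV₂ = |v₂ − v₂ᵗ| ≈ 1.026e+05 m/s = 102.6 km/s.
(c) ΔV_total = ΔV₁ + ΔV₂ ≈ 2.513e+05 m/s = 251.3 km/s.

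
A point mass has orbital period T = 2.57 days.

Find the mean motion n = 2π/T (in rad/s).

Convert to SI: T = 2.57 days = 222048 s.
n = 2π / T.
n = 2π / 222048 s ≈ 2.83e-05 rad/s.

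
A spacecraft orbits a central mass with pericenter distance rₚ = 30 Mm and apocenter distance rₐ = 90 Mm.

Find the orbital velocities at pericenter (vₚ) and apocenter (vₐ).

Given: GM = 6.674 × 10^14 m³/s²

Convert to SI: rₚ = 30 Mm = 3e+07 m; rₐ = 90 Mm = 9e+07 m.
Use the vis-viva equation v² = GM(2/r − 1/a) with a = (rₚ + rₐ)/2 = (3e+07 + 9e+07)/2 = 6e+07 m.
vₚ = √(GM · (2/rₚ − 1/a)) = √(6.674e+14 · (2/3e+07 − 1/6e+07)) m/s ≈ 5777 m/s = 5.777 km/s.
vₐ = √(GM · (2/rₐ − 1/a)) = √(6.674e+14 · (2/9e+07 − 1/6e+07)) m/s ≈ 1926 m/s = 1.926 km/s.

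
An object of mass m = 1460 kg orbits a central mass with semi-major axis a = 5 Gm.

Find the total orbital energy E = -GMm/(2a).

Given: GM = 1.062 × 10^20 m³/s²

Convert to SI: a = 5 Gm = 5e+09 m.
E = −GMm / (2a).
E = −1.062e+20 · 1460 / (2 · 5e+09) J ≈ -1.551e+13 J = -15.51 TJ.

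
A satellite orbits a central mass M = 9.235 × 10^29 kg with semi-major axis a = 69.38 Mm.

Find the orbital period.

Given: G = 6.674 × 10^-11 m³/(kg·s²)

Convert to SI: a = 69.38 Mm = 6.938e+07 m.
GM = G · M = 6.674e-11 · 9.235e+29 = 6.16344e+19 m³/s².
Kepler's third law: T = 2π √(a³ / GM).
Substituting a = 6.938e+07 m and GM = 6.16344e+19 m³/s²:
T = 2π √((6.938e+07)³ / 6.16344e+19) s
T ≈ 462.5 s = 7.708 minutes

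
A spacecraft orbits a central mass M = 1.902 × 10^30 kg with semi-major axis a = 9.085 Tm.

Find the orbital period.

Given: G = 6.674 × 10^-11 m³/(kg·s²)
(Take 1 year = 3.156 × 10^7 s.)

Convert to SI: a = 9.085 Tm = 9.085e+12 m.
GM = G · M = 6.674e-11 · 1.902e+30 = 1.26939e+20 m³/s².
Kepler's third law: T = 2π √(a³ / GM).
Substituting a = 9.085e+12 m and GM = 1.26939e+20 m³/s²:
T = 2π √((9.085e+12)³ / 1.26939e+20) s
T ≈ 1.527e+10 s = 483.9 years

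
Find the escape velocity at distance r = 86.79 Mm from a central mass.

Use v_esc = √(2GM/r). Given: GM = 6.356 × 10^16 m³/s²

Convert to SI: r = 86.79 Mm = 8.679e+07 m.
Escape velocity comes from setting total energy to zero: ½v² − GM/r = 0 ⇒ v_esc = √(2GM / r).
v_esc = √(2 · 6.356e+16 / 8.679e+07) m/s ≈ 3.827e+04 m/s = 38.27 km/s.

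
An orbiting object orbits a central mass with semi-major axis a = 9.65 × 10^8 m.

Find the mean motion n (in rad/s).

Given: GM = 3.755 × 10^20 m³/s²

n = √(GM / a³).
n = √(3.755e+20 / (9.65e+08)³) rad/s ≈ 0.0006464 rad/s.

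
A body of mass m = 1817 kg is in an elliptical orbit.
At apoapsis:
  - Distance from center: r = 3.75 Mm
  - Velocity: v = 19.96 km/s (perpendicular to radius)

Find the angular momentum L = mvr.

Convert to SI: r = 3.75 Mm = 3.75e+06 m; v = 19.96 km/s = 19960 m/s.
Since v is perpendicular to r, L = m · v · r.
L = 1817 · 19960 · 3.75e+06 kg·m²/s ≈ 1.36e+14 kg·m²/s.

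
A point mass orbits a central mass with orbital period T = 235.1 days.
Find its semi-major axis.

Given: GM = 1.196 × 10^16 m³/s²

Convert to SI: T = 235.1 days = 2.03126e+07 s.
Invert Kepler's third law: a = (GM · T² / (4π²))^(1/3).
Substituting T = 2.03126e+07 s and GM = 1.196e+16 m³/s²:
a = (1.196e+16 · (2.03126e+07)² / (4π²))^(1/3) m
a ≈ 5e+09 m = 5 Gm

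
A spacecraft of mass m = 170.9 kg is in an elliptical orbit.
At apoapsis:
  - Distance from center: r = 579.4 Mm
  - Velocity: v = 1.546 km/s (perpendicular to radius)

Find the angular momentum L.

Convert to SI: r = 579.4 Mm = 5.794e+08 m; v = 1.546 km/s = 1546 m/s.
Since v is perpendicular to r, L = m · v · r.
L = 170.9 · 1546 · 5.794e+08 kg·m²/s ≈ 1.531e+14 kg·m²/s.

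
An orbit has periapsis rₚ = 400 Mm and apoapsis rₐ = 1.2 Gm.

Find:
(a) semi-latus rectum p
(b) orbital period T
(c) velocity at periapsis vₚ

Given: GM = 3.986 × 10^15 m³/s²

Convert to SI: rₚ = 400 Mm = 4e+08 m; rₐ = 1.2 Gm = 1.2e+09 m.
(a) From a = (rₚ + rₐ)/2 = 8e+08 m and e = (rₐ − rₚ)/(rₐ + rₚ) = 0.5, p = a(1 − e²) = 8e+08 · (1 − (0.5)²) ≈ 6e+08 m
(b) With a = (rₚ + rₐ)/2 = 8e+08 m, T = 2π √(a³/GM) = 2π √((8e+08)³/3.986e+15) s ≈ 2.252e+06 s
(c) With a = (rₚ + rₐ)/2 = 8e+08 m, vₚ = √(GM (2/rₚ − 1/a)) = √(3.986e+15 · (2/4e+08 − 1/8e+08)) m/s ≈ 3866 m/s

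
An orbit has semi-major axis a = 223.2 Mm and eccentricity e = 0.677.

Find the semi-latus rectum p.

Convert to SI: a = 223.2 Mm = 2.232e+08 m.
p = a (1 − e²).
p = 2.232e+08 · (1 − (0.677)²) = 2.232e+08 · 0.541671 ≈ 1.209e+08 m = 120.9 Mm.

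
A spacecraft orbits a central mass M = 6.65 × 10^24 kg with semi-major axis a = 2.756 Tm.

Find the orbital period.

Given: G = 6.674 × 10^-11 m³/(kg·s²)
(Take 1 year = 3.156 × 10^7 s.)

Convert to SI: a = 2.756 Tm = 2.756e+12 m.
GM = G · M = 6.674e-11 · 6.65e+24 = 4.43821e+14 m³/s².
Kepler's third law: T = 2π √(a³ / GM).
Substituting a = 2.756e+12 m and GM = 4.43821e+14 m³/s²:
T = 2π √((2.756e+12)³ / 4.43821e+14) s
T ≈ 1.365e+12 s = 4.324e+04 years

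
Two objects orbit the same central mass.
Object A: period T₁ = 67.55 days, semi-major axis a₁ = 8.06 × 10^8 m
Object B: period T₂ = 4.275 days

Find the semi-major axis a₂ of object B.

Convert to SI: T₁ = 67.55 days = 5.83632e+06 s; T₂ = 4.275 days = 369360 s.
Kepler's third law: (T₁/T₂)² = (a₁/a₂)³ ⇒ a₂ = a₁ · (T₂/T₁)^(2/3).
T₂/T₁ = 369360 / 5.83632e+06 = 0.0632865.
a₂ = 8.06e+08 · (0.0632865)^(2/3) m ≈ 1.28e+08 m = 1.28 × 10^8 m.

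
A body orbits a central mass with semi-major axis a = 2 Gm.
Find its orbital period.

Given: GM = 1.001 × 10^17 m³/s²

Convert to SI: a = 2 Gm = 2e+09 m.
Kepler's third law: T = 2π √(a³ / GM).
Substituting a = 2e+09 m and GM = 1.001e+17 m³/s²:
T = 2π √((2e+09)³ / 1.001e+17) s
T ≈ 1.776e+06 s = 20.56 days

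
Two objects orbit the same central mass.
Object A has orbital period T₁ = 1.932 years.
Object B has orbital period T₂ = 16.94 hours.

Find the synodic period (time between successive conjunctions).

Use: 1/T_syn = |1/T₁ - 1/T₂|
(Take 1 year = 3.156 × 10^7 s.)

Convert to SI: T₁ = 1.932 years = 6.09739e+07 s; T₂ = 16.94 hours = 60984 s.
T_syn = |T₁ · T₂ / (T₁ − T₂)|.
T_syn = |6.09739e+07 · 60984 / (6.09739e+07 − 60984)| s ≈ 6.105e+04 s = 16.96 hours.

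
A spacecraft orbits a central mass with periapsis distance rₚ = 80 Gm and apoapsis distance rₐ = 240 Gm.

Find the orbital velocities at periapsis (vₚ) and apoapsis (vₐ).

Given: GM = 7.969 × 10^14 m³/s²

Convert to SI: rₚ = 80 Gm = 8e+10 m; rₐ = 240 Gm = 2.4e+11 m.
Use the vis-viva equation v² = GM(2/r − 1/a) with a = (rₚ + rₐ)/2 = (8e+10 + 2.4e+11)/2 = 1.6e+11 m.
vₚ = √(GM · (2/rₚ − 1/a)) = √(7.969e+14 · (2/8e+10 − 1/1.6e+11)) m/s ≈ 122.2 m/s = 122.2 m/s.
vₐ = √(GM · (2/rₐ − 1/a)) = √(7.969e+14 · (2/2.4e+11 − 1/1.6e+11)) m/s ≈ 40.75 m/s = 40.75 m/s.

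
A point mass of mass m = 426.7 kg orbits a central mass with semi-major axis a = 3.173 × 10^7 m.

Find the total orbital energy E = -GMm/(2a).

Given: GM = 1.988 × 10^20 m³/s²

E = −GMm / (2a).
E = −1.988e+20 · 426.7 / (2 · 3.173e+07) J ≈ -1.337e+15 J = -1.337 PJ.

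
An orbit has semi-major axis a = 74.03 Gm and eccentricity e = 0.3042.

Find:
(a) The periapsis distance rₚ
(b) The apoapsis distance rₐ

Convert to SI: a = 74.03 Gm = 7.403e+10 m.
(a) rₚ = a(1 − e) = 7.403e+10 · (1 − 0.3042) = 7.403e+10 · 0.6958 ≈ 5.151e+10 m = 51.51 Gm.
(b) rₐ = a(1 + e) = 7.403e+10 · (1 + 0.3042) = 7.403e+10 · 1.3042 ≈ 9.655e+10 m = 96.55 Gm.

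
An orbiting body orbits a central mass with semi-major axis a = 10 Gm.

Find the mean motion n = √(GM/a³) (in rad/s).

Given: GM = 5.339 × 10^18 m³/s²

Convert to SI: a = 10 Gm = 1e+10 m.
n = √(GM / a³).
n = √(5.339e+18 / (1e+10)³) rad/s ≈ 2.311e-06 rad/s.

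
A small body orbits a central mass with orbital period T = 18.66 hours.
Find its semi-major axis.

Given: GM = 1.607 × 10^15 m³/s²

Convert to SI: T = 18.66 hours = 67176 s.
Invert Kepler's third law: a = (GM · T² / (4π²))^(1/3).
Substituting T = 67176 s and GM = 1.607e+15 m³/s²:
a = (1.607e+15 · (67176)² / (4π²))^(1/3) m
a ≈ 5.685e+07 m = 56.85 Mm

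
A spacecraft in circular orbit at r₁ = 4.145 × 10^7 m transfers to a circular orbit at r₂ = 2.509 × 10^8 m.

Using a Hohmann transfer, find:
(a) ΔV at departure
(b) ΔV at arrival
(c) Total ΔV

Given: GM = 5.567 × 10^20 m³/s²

Transfer semi-major axis: a_t = (r₁ + r₂)/2 = (4.145e+07 + 2.509e+08)/2 = 1.46175e+08 m.
Circular speeds: v₁ = √(GM/r₁) = 3.66478e+06 m/s, v₂ = √(GM/r₂) = 1.48957e+06 m/s.
Transfer speeds (vis-viva v² = GM(2/r − 1/a_t)): v₁ᵗ = 4.80134e+06 m/s, v₂ᵗ = 793206 m/s.
(a) ΔV₁ = |v₁ᵗ − v₁| ≈ 1.137e+06 m/s = 1137 km/s.
(b) ΔV₂ = |v₂ − v₂ᵗ| ≈ 6.964e+05 m/s = 696.4 km/s.
(c) ΔV_total = ΔV₁ + ΔV₂ ≈ 1.833e+06 m/s = 1833 km/s.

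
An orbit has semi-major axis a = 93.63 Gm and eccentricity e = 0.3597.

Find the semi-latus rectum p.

Convert to SI: a = 93.63 Gm = 9.363e+10 m.
p = a (1 − e²).
p = 9.363e+10 · (1 − (0.3597)²) = 9.363e+10 · 0.870616 ≈ 8.152e+10 m = 81.52 Gm.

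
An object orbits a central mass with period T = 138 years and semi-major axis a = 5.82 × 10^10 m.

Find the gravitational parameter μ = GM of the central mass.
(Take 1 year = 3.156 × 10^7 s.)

Convert to SI: T = 138 years = 4.35528e+09 s.
GM = 4π² · a³ / T².
GM = 4π² · (5.82e+10)³ / (4.35528e+09)² m³/s² ≈ 4.103e+14 m³/s² = 4.103 × 10^14 m³/s².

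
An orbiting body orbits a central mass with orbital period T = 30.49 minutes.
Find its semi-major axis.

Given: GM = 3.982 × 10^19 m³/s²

Convert to SI: T = 30.49 minutes = 1829.4 s.
Invert Kepler's third law: a = (GM · T² / (4π²))^(1/3).
Substituting T = 1829.4 s and GM = 3.982e+19 m³/s²:
a = (3.982e+19 · (1829.4)² / (4π²))^(1/3) m
a ≈ 1.5e+08 m = 150 Mm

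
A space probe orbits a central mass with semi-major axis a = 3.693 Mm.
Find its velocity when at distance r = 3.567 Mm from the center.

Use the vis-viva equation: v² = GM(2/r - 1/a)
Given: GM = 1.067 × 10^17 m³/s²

Convert to SI: a = 3.693 Mm = 3.693e+06 m; r = 3.567 Mm = 3.567e+06 m.
Vis-viva: v = √(GM · (2/r − 1/a)).
2/r − 1/a = 2/3.567e+06 − 1/3.693e+06 = 2.89913e-07 m⁻¹.
v = √(1.067e+17 · 2.89913e-07) m/s ≈ 1.759e+05 m/s = 175.9 km/s.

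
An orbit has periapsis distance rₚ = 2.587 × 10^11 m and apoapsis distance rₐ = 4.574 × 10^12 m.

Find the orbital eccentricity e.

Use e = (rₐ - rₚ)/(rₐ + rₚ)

e = (rₐ − rₚ) / (rₐ + rₚ).
e = (4.574e+12 − 2.587e+11) / (4.574e+12 + 2.587e+11) = 4.3153e+12 / 4.8327e+12 ≈ 0.8929.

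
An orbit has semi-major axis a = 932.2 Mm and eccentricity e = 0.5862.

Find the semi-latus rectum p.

Convert to SI: a = 932.2 Mm = 9.322e+08 m.
p = a (1 − e²).
p = 9.322e+08 · (1 − (0.5862)²) = 9.322e+08 · 0.65637 ≈ 6.119e+08 m = 611.9 Mm.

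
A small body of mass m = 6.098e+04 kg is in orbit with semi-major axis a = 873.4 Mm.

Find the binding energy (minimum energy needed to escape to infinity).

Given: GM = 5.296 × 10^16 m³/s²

Convert to SI: a = 873.4 Mm = 8.734e+08 m.
Total orbital energy is E = −GMm/(2a); binding energy is E_bind = −E = GMm/(2a).
E_bind = 5.296e+16 · 6.098e+04 / (2 · 8.734e+08) J ≈ 1.849e+12 J = 1.849 TJ.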